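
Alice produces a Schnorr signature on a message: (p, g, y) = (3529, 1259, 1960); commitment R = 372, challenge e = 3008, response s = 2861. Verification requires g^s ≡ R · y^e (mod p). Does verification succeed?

g^s mod p:
1259^2 = 1585081 ≡ 560
1259^4 ≡ 560^2 = 313600 ≡ 3048
1259^8 ≡ 3048^2 = 9290304 ≡ 1976
1259^16 ≡ 1976^2 = 3904576 ≡ 1502
1259^32 ≡ 1502^2 = 2256004 ≡ 973
1259^64 ≡ 973^2 = 946729 ≡ 957
1259^128 ≡ 957^2 = 915849 ≡ 1838
1259^256 ≡ 1838^2 = 3378244 ≡ 991
1259^512 ≡ 991^2 = 982081 ≡ 1019
1259^1024 ≡ 1019^2 = 1038361 ≡ 835
1259^2048 ≡ 835^2 = 697225 ≡ 2012
2861 = 2048 + 512 + 256 + 32 + 8 + 4 + 1, so 1259^2861 ≡ 2012·1019·991·973·1976·3048·1259 ≡ 1071 (mod 3529)
R · y^e mod p:
1960^2 = 3841600 ≡ 2048
1960^4 ≡ 2048^2 = 4194304 ≡ 1852
1960^8 ≡ 1852^2 = 3429904 ≡ 3245
1960^16 ≡ 3245^2 = 10530025 ≡ 3018
1960^32 ≡ 3018^2 = 9108324 ≡ 3504
1960^64 ≡ 3504^2 = 12278016 ≡ 625
1960^128 ≡ 625^2 = 390625 ≡ 2435
1960^256 ≡ 2435^2 = 5929225 ≡ 505
1960^512 ≡ 505^2 = 255025 ≡ 937
1960^1024 ≡ 937^2 = 877969 ≡ 2777
1960^2048 ≡ 2777^2 = 7711729 ≡ 864
3008 = 2048 + 512 + 256 + 128 + 64, so 1960^3008 ≡ 864·937·505·2435·625 ≡ 1682 (mod 3529)
372·1682 = 625704 ≡ 1071 (mod 3529)
1071 ≡ 1071 (mod 3529); signature holds.

passes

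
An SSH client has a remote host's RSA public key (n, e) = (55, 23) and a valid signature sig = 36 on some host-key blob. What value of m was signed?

16

sig^23 mod 55 = 16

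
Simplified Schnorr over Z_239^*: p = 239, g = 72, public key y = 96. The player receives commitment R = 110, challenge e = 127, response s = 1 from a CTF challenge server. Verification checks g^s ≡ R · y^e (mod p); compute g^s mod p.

72^1 mod 239 = 72

72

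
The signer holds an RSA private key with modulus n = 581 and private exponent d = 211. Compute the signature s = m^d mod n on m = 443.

23

m^2 ≡ 443^2 = 196249 ≡ 452
m^4 ≡ 452^2 = 204304 ≡ 373
m^8 ≡ 373^2 = 139129 ≡ 270
m^16 ≡ 270^2 = 72900 ≡ 275
m^32 ≡ 275^2 = 75625 ≡ 95
m^64 ≡ 95^2 = 9025 ≡ 310
m^128 ≡ 310^2 = 96100 ≡ 235
211 = 128 + 64 + 16 + 2 + 1, so m^211 ≡ 235·310·275·452·443 ≡ 23 (mod 581)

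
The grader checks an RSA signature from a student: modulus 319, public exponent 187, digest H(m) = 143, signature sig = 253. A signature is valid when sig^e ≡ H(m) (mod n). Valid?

yes

Squares mod 319: sig^1≡253, sig^2≡209, sig^4≡297, sig^8≡165, sig^16≡110, sig^32≡297, sig^64≡165, sig^128≡110
187 = 128 + 32 + 16 + 8 + 2 + 1, so sig^187 ≡ 110·297·110·165·209·253 ≡ 143 (mod 319)
143 = H(m), so the signature checks out.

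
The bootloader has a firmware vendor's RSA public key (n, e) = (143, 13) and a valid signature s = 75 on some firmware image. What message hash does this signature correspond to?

36

s^2 ≡ 75^2 = 5625 ≡ 48
s^4 ≡ 48^2 = 2304 ≡ 16
s^8 ≡ 16^2 = 256 ≡ 113
13 = 8 + 4 + 1, so s^13 ≡ 113·16·75 ≡ 36 (mod 143)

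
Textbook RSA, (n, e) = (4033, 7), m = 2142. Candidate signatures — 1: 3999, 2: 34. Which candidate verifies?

Candidate 1: Squares mod 4033: 3999^1≡3999, 3999^2≡1156, 3999^4≡1413; 7 = 4 + 2 + 1, so 3999^7 ≡ 1413·1156·3999 ≡ 1891 (mod 4033)
Candidate 2: Squares mod 4033: 34^1≡34, 34^2≡1156, 34^4≡1413; 7 = 4 + 2 + 1, so 34^7 ≡ 1413·1156·34 ≡ 2142 (mod 4033)
  → matches m = 2142

2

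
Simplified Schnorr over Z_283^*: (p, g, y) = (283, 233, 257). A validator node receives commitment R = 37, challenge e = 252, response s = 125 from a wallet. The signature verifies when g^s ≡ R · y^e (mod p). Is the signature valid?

invalid

g^s mod p:
233^2 = 54289 ≡ 236
233^4 ≡ 236^2 = 55696 ≡ 228
233^8 ≡ 228^2 = 51984 ≡ 195
233^16 ≡ 195^2 = 38025 ≡ 103
233^32 ≡ 103^2 = 10609 ≡ 138
233^64 ≡ 138^2 = 19044 ≡ 83
125 = 64 + 32 + 16 + 8 + 4 + 1, so 233^125 ≡ 83·138·103·195·228·233 ≡ 11 (mod 283)
R · y^e mod p:
257^2 = 66049 ≡ 110
257^4 ≡ 110^2 = 12100 ≡ 214
257^8 ≡ 214^2 = 45796 ≡ 233
257^16 ≡ 233^2 = 54289 ≡ 236
257^32 ≡ 236^2 = 55696 ≡ 228
257^64 ≡ 228^2 = 51984 ≡ 195
257^128 ≡ 195^2 = 38025 ≡ 103
252 = 128 + 64 + 32 + 16 + 8 + 4, so 257^252 ≡ 103·195·228·236·233·214 ≡ 281 (mod 283)
37·281 = 10397 ≡ 209 (mod 283)
11 ≠ 209; the check fails.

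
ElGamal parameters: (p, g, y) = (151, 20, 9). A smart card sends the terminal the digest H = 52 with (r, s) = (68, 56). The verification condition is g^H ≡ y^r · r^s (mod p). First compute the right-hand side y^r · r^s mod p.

Squares mod 151: 9^1≡9, 9^2≡81, 9^4≡68, 9^8≡94, 9^16≡78, 9^32≡44, 9^64≡124
68 = 64 + 4, so 9^68 ≡ 124·68 ≡ 127 (mod 151)
Squares mod 151: 68^1≡68, 68^2≡94, 68^4≡78, 68^8≡44, 68^16≡124, 68^32≡125
56 = 32 + 16 + 8, so 68^56 ≡ 125·124·44 ≡ 84 (mod 151)
y^r · r^s ≡ 127·84 = 10668 ≡ 98 (mod 151)

98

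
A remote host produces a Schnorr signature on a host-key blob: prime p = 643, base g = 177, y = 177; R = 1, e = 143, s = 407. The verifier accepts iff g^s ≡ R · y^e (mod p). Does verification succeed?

passes

g^s mod p:
Squares mod 643: 177^1≡177, 177^2≡465, 177^4≡177, 177^8≡465, 177^16≡177, 177^32≡465, 177^64≡177, 177^128≡465, 177^256≡177
407 = 256 + 128 + 16 + 4 + 2 + 1, so 177^407 ≡ 177·465·177·177·465·177 ≡ 465 (mod 643)
R · y^e mod p:
Squares mod 643: 177^1≡177, 177^2≡465, 177^4≡177, 177^8≡465, 177^16≡177, 177^32≡465, 177^64≡177, 177^128≡465
143 = 128 + 8 + 4 + 2 + 1, so 177^143 ≡ 465·465·177·465·177 ≡ 465 (mod 643)
1·465 = 465 ≡ 465 (mod 643)
465 ≡ 465 (mod 643); signature holds.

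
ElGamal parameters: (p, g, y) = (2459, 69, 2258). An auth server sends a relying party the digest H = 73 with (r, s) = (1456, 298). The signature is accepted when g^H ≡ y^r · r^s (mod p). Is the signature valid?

Left side g^H mod p:
69^2 = 4761 ≡ 2302
69^4 ≡ 2302^2 = 5299204 ≡ 59
69^8 ≡ 59^2 = 3481 ≡ 1022
69^16 ≡ 1022^2 = 1044484 ≡ 1868
69^32 ≡ 1868^2 = 3489424 ≡ 103
69^64 ≡ 103^2 = 10609 ≡ 773
73 = 64 + 8 + 1, so 69^73 ≡ 773·1022·69 ≡ 1761 (mod 2459)
Right side y^r · r^s mod p:
2258^2 = 5098564 ≡ 1057
2258^4 ≡ 1057^2 = 1117249 ≡ 863
2258^8 ≡ 863^2 = 744769 ≡ 2151
2258^16 ≡ 2151^2 = 4626801 ≡ 1422
2258^32 ≡ 1422^2 = 2022084 ≡ 786
2258^64 ≡ 786^2 = 617796 ≡ 587
2258^128 ≡ 587^2 = 344569 ≡ 309
2258^256 ≡ 309^2 = 95481 ≡ 2039
2258^512 ≡ 2039^2 = 4157521 ≡ 1811
2258^1024 ≡ 1811^2 = 3279721 ≡ 1874
1456 = 1024 + 256 + 128 + 32 + 16, so 2258^1456 ≡ 1874·2039·309·786·1422 ≡ 957 (mod 2459)
1456^2 = 2119936 ≡ 278
1456^4 ≡ 278^2 = 77284 ≡ 1055
1456^8 ≡ 1055^2 = 1113025 ≡ 1557
1456^16 ≡ 1557^2 = 2424249 ≡ 2134
1456^32 ≡ 2134^2 = 4553956 ≡ 2347
1456^64 ≡ 2347^2 = 5508409 ≡ 249
1456^128 ≡ 249^2 = 62001 ≡ 526
1456^256 ≡ 526^2 = 276676 ≡ 1268
298 = 256 + 32 + 8 + 2, so 1456^298 ≡ 1268·2347·1557·278 ≡ 687 (mod 2459)
957·687 = 657459 ≡ 906 (mod 2459)
1761 ≠ 906, so verification fails.

invalid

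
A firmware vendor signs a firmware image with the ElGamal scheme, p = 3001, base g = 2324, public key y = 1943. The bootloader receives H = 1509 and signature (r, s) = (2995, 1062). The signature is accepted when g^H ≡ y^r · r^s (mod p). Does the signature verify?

Left side g^H mod p:
2324^2 = 5400976 ≡ 2177
2324^4 ≡ 2177^2 = 4739329 ≡ 750
2324^8 ≡ 750^2 = 562500 ≡ 1313
2324^16 ≡ 1313^2 = 1723969 ≡ 1395
2324^32 ≡ 1395^2 = 1946025 ≡ 1377
2324^64 ≡ 1377^2 = 1896129 ≡ 2498
2324^128 ≡ 2498^2 = 6240004 ≡ 925
2324^256 ≡ 925^2 = 855625 ≡ 340
2324^512 ≡ 340^2 = 115600 ≡ 1562
2324^1024 ≡ 1562^2 = 2439844 ≡ 31
1509 = 1024 + 256 + 128 + 64 + 32 + 4 + 1, so 2324^1509 ≡ 31·340·925·2498·1377·750·2324 ≡ 2396 (mod 3001)
Right side y^r · r^s mod p:
1943^2 = 3775249 ≡ 2992
1943^4 ≡ 2992^2 = 8952064 ≡ 81
1943^8 ≡ 81^2 = 6561 ≡ 559
1943^16 ≡ 559^2 = 312481 ≡ 377
1943^32 ≡ 377^2 = 142129 ≡ 1082
1943^64 ≡ 1082^2 = 1170724 ≡ 334
1943^128 ≡ 334^2 = 111556 ≡ 519
1943^256 ≡ 519^2 = 269361 ≡ 2272
1943^512 ≡ 2272^2 = 5161984 ≡ 264
1943^1024 ≡ 264^2 = 69696 ≡ 673
1943^2048 ≡ 673^2 = 452929 ≡ 2779
2995 = 2048 + 512 + 256 + 128 + 32 + 16 + 2 + 1, so 1943^2995 ≡ 2779·264·2272·519·1082·377·2992·1943 ≡ 1080 (mod 3001)
2995^2 = 8970025 ≡ 36
2995^4 ≡ 36^2 = 1296
2995^8 ≡ 1296^2 = 1679616 ≡ 2057
2995^16 ≡ 2057^2 = 4231249 ≡ 2840
2995^32 ≡ 2840^2 = 8065600 ≡ 1913
2995^64 ≡ 1913^2 = 3659569 ≡ 1350
2995^128 ≡ 1350^2 = 1822500 ≡ 893
2995^256 ≡ 893^2 = 797449 ≡ 2184
2995^512 ≡ 2184^2 = 4769856 ≡ 1267
2995^1024 ≡ 1267^2 = 1605289 ≡ 2755
1062 = 1024 + 32 + 4 + 2, so 2995^1062 ≡ 2755·1913·1296·36 ≡ 2014 (mod 3001)
1080·2014 = 2175120 ≡ 2396 (mod 3001)
2396 ≡ 2396 (mod 3001), so the signature is genuine.

verifies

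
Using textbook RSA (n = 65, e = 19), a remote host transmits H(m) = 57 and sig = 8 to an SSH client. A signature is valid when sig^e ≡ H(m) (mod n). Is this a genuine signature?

genuine

sig^2 ≡ 8^2 = 64
sig^4 ≡ 64^2 = 4096 ≡ 1
sig^8 ≡ 1^2 = 1
sig^16 ≡ 1^2 = 1
19 = 16 + 2 + 1, so sig^19 ≡ 1·64·8 ≡ 57 (mod 65)
sig^19 mod 65 = 57 matches H(m).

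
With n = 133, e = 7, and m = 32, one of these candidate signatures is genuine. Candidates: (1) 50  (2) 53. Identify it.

2

Candidate 1: 50^2 = 2500 ≡ 106; 50^4 ≡ 106^2 = 11236 ≡ 64; 7 = 4 + 2 + 1, so 50^7 ≡ 64·106·50 ≡ 50 (mod 133)
Candidate 2: 53^2 = 2809 ≡ 16; 53^4 ≡ 16^2 = 256 ≡ 123; 7 = 4 + 2 + 1, so 53^7 ≡ 123·16·53 ≡ 32 (mod 133)
  → matches m = 32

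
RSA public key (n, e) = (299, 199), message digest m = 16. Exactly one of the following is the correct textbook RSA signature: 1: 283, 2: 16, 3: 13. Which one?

2

Candidate 1: Squares mod 299: 283^1≡283, 283^2≡256, 283^4≡55, 283^8≡35, 283^16≡29, 283^32≡243, 283^64≡146, 283^128≡87; 199 = 128 + 64 + 4 + 2 + 1, so 283^199 ≡ 87·146·55·256·283 ≡ 283 (mod 299)
Candidate 2: Squares mod 299: 16^1≡16, 16^2≡256, 16^4≡55, 16^8≡35, 16^16≡29, 16^32≡243, 16^64≡146, 16^128≡87; 199 = 128 + 64 + 4 + 2 + 1, so 16^199 ≡ 87·146·55·256·16 ≡ 16 (mod 299)
  → matches m = 16
Candidate 3: Squares mod 299: 13^1≡13, 13^2≡169, 13^4≡156, 13^8≡117, 13^16≡234, 13^32≡39, 13^64≡26, 13^128≡78; 199 = 128 + 64 + 4 + 2 + 1, so 13^199 ≡ 78·26·156·169·13 ≡ 13 (mod 299)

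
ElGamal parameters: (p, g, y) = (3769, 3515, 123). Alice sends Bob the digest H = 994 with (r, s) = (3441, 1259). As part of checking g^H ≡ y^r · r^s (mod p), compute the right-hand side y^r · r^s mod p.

2276

123^2 = 15129 ≡ 53
123^4 ≡ 53^2 = 2809
123^8 ≡ 2809^2 = 7890481 ≡ 1964
123^16 ≡ 1964^2 = 3857296 ≡ 1609
123^32 ≡ 1609^2 = 2588881 ≡ 3347
123^64 ≡ 3347^2 = 11202409 ≡ 941
123^128 ≡ 941^2 = 885481 ≡ 3535
123^256 ≡ 3535^2 = 12496225 ≡ 1990
123^512 ≡ 1990^2 = 3960100 ≡ 2650
123^1024 ≡ 2650^2 = 7022500 ≡ 853
123^2048 ≡ 853^2 = 727609 ≡ 192
3441 = 2048 + 1024 + 256 + 64 + 32 + 16 + 1, so 123^3441 ≡ 192·853·1990·941·3347·1609·123 ≡ 3381 (mod 3769)
3441^2 = 11840481 ≡ 2052
3441^4 ≡ 2052^2 = 4210704 ≡ 731
3441^8 ≡ 731^2 = 534361 ≡ 2932
3441^16 ≡ 2932^2 = 8596624 ≡ 3304
3441^32 ≡ 3304^2 = 10916416 ≡ 1392
3441^64 ≡ 1392^2 = 1937664 ≡ 398
3441^128 ≡ 398^2 = 158404 ≡ 106
3441^256 ≡ 106^2 = 11236 ≡ 3698
3441^512 ≡ 3698^2 = 13675204 ≡ 1272
3441^1024 ≡ 1272^2 = 1617984 ≡ 1083
1259 = 1024 + 128 + 64 + 32 + 8 + 2 + 1, so 3441^1259 ≡ 1083·106·398·1392·2932·2052·3441 ≡ 3530 (mod 3769)
y^r · r^s ≡ 3381·3530 = 11934930 ≡ 2276 (mod 3769)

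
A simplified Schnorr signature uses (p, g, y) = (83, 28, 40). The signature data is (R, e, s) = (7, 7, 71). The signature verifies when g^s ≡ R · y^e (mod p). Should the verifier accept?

accept

g^s mod p:
28^2 = 784 ≡ 37
28^4 ≡ 37^2 = 1369 ≡ 41
28^8 ≡ 41^2 = 1681 ≡ 21
28^16 ≡ 21^2 = 441 ≡ 26
28^32 ≡ 26^2 = 676 ≡ 12
28^64 ≡ 12^2 = 144 ≡ 61
71 = 64 + 4 + 2 + 1, so 28^71 ≡ 61·41·37·28 ≡ 25 (mod 83)
R · y^e mod p:
40^2 = 1600 ≡ 23
40^4 ≡ 23^2 = 529 ≡ 31
7 = 4 + 2 + 1, so 40^7 ≡ 31·23·40 ≡ 51 (mod 83)
7·51 = 357 ≡ 25 (mod 83)
25 ≡ 25 (mod 83); signature holds.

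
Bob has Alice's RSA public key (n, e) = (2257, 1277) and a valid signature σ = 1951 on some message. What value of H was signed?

Squares mod 2257: σ^1≡1951, σ^2≡1099, σ^4≡306, σ^8≡1099, σ^16≡306, σ^32≡1099, σ^64≡306, σ^128≡1099, σ^256≡306, σ^512≡1099, σ^1024≡306
1277 = 1024 + 128 + 64 + 32 + 16 + 8 + 4 + 1, so σ^1277 ≡ 306·1099·306·1099·306·1099·306·1951 ≡ 1158 (mod 2257)

1158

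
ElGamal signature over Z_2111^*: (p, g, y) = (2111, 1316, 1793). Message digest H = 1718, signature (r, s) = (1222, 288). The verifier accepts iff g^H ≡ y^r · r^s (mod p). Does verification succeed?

Left side g^H mod p:
1316^2 = 1731856 ≡ 836
1316^4 ≡ 836^2 = 698896 ≡ 155
1316^8 ≡ 155^2 = 24025 ≡ 804
1316^16 ≡ 804^2 = 646416 ≡ 450
1316^32 ≡ 450^2 = 202500 ≡ 1955
1316^64 ≡ 1955^2 = 3822025 ≡ 1115
1316^128 ≡ 1115^2 = 1243225 ≡ 1957
1316^256 ≡ 1957^2 = 3829849 ≡ 495
1316^512 ≡ 495^2 = 245025 ≡ 149
1316^1024 ≡ 149^2 = 22201 ≡ 1091
1718 = 1024 + 512 + 128 + 32 + 16 + 4 + 2, so 1316^1718 ≡ 1091·149·1957·1955·450·155·836 ≡ 1996 (mod 2111)
Right side y^r · r^s mod p:
1793^2 = 3214849 ≡ 1907
1793^4 ≡ 1907^2 = 3636649 ≡ 1507
1793^8 ≡ 1507^2 = 2271049 ≡ 1724
1793^16 ≡ 1724^2 = 2972176 ≡ 1999
1793^32 ≡ 1999^2 = 3996001 ≡ 1989
1793^64 ≡ 1989^2 = 3956121 ≡ 107
1793^128 ≡ 107^2 = 11449 ≡ 894
1793^256 ≡ 894^2 = 799236 ≡ 1278
1793^512 ≡ 1278^2 = 1633284 ≡ 1481
1793^1024 ≡ 1481^2 = 2193361 ≡ 32
1222 = 1024 + 128 + 64 + 4 + 2, so 1793^1222 ≡ 32·894·107·1507·1907 ≡ 139 (mod 2111)
1222^2 = 1493284 ≡ 807
1222^4 ≡ 807^2 = 651249 ≡ 1061
1222^8 ≡ 1061^2 = 1125721 ≡ 558
1222^16 ≡ 558^2 = 311364 ≡ 1047
1222^32 ≡ 1047^2 = 1096209 ≡ 600
1222^64 ≡ 600^2 = 360000 ≡ 1130
1222^128 ≡ 1130^2 = 1276900 ≡ 1856
1222^256 ≡ 1856^2 = 3444736 ≡ 1695
288 = 256 + 32, so 1222^288 ≡ 1695·600 ≡ 1609 (mod 2111)
139·1609 = 223651 ≡ 1996 (mod 2111)
1996 ≡ 1996 (mod 2111), so the signature is genuine.

passes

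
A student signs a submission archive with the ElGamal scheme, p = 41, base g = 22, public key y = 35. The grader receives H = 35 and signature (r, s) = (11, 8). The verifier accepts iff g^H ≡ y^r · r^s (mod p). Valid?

yes

Left side g^H mod p:
22^2 = 484 ≡ 33
22^4 ≡ 33^2 = 1089 ≡ 23
22^8 ≡ 23^2 = 529 ≡ 37
22^16 ≡ 37^2 = 1369 ≡ 16
22^32 ≡ 16^2 = 256 ≡ 10
35 = 32 + 2 + 1, so 22^35 ≡ 10·33·22 ≡ 3 (mod 41)
Right side y^r · r^s mod p:
35^2 = 1225 ≡ 36
35^4 ≡ 36^2 = 1296 ≡ 25
35^8 ≡ 25^2 = 625 ≡ 10
11 = 8 + 2 + 1, so 35^11 ≡ 10·36·35 ≡ 13 (mod 41)
11^2 = 121 ≡ 39
11^4 ≡ 39^2 = 1521 ≡ 4
11^8 ≡ 4^2 = 16
13·16 = 208 ≡ 3 (mod 41)
3 ≡ 3 (mod 41), so the signature is genuine.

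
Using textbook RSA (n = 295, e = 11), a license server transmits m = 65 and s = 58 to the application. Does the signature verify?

does not verify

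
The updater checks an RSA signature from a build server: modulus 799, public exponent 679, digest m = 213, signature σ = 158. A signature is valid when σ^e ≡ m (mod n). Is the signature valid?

σ^679 mod 799 = 384
The recovered value 384 does not match the digest 213.

invalid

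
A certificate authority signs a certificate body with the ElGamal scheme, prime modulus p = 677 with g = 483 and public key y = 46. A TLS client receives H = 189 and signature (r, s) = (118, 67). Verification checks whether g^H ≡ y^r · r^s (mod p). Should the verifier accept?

reject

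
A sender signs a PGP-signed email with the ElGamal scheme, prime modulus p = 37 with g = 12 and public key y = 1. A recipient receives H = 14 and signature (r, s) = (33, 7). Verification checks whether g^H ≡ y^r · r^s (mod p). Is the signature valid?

Left side g^H mod p:
12^2 = 144 ≡ 33
12^4 ≡ 33^2 = 1089 ≡ 16
12^8 ≡ 16^2 = 256 ≡ 34
14 = 8 + 4 + 2, so 12^14 ≡ 34·16·33 ≡ 7 (mod 37)
Right side y^r · r^s mod p:
1^2 = 1
1^4 ≡ 1^2 = 1
1^8 ≡ 1^2 = 1
1^16 ≡ 1^2 = 1
1^32 ≡ 1^2 = 1
33 = 32 + 1, so 1^33 ≡ 1·1 ≡ 1 (mod 37)
33^2 = 1089 ≡ 16
33^4 ≡ 16^2 = 256 ≡ 34
7 = 4 + 2 + 1, so 33^7 ≡ 34·16·33 ≡ 7 (mod 37)
1·7 = 7 ≡ 7 (mod 37)
7 ≡ 7 (mod 37), so the signature is genuine.

valid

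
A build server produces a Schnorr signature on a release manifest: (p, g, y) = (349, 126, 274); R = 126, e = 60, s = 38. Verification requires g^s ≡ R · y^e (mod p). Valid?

yes

g^s mod p:
126^2 = 15876 ≡ 171
126^4 ≡ 171^2 = 29241 ≡ 274
126^8 ≡ 274^2 = 75076 ≡ 41
126^16 ≡ 41^2 = 1681 ≡ 285
126^32 ≡ 285^2 = 81225 ≡ 257
38 = 32 + 4 + 2, so 126^38 ≡ 257·274·171 ≡ 280 (mod 349)
R · y^e mod p:
274^2 = 75076 ≡ 41
274^4 ≡ 41^2 = 1681 ≡ 285
274^8 ≡ 285^2 = 81225 ≡ 257
274^16 ≡ 257^2 = 66049 ≡ 88
274^32 ≡ 88^2 = 7744 ≡ 66
60 = 32 + 16 + 8 + 4, so 274^60 ≡ 66·88·257·285 ≡ 41 (mod 349)
126·41 = 5166 ≡ 280 (mod 349)
280 ≡ 280 (mod 349); signature holds.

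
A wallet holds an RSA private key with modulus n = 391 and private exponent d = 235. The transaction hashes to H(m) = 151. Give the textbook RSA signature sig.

(H(m))^2 ≡ 151^2 = 22801 ≡ 123
(H(m))^4 ≡ 123^2 = 15129 ≡ 271
(H(m))^8 ≡ 271^2 = 73441 ≡ 324
(H(m))^16 ≡ 324^2 = 104976 ≡ 188
(H(m))^32 ≡ 188^2 = 35344 ≡ 154
(H(m))^64 ≡ 154^2 = 23716 ≡ 256
(H(m))^128 ≡ 256^2 = 65536 ≡ 239
235 = 128 + 64 + 32 + 8 + 2 + 1, so (H(m))^235 ≡ 239·256·154·324·123·151 ≡ 179 (mod 391)

179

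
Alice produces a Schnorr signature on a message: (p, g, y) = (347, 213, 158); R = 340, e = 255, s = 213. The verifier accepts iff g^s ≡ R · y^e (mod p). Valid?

yes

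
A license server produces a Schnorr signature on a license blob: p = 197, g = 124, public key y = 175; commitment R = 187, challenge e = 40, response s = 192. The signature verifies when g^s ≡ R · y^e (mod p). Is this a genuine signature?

genuine

g^s mod p:
124^2 = 15376 ≡ 10
124^4 ≡ 10^2 = 100
124^8 ≡ 100^2 = 10000 ≡ 150
124^16 ≡ 150^2 = 22500 ≡ 42
124^32 ≡ 42^2 = 1764 ≡ 188
124^64 ≡ 188^2 = 35344 ≡ 81
124^128 ≡ 81^2 = 6561 ≡ 60
192 = 128 + 64, so 124^192 ≡ 60·81 ≡ 132 (mod 197)
R · y^e mod p:
175^2 = 30625 ≡ 90
175^4 ≡ 90^2 = 8100 ≡ 23
175^8 ≡ 23^2 = 529 ≡ 135
175^16 ≡ 135^2 = 18225 ≡ 101
175^32 ≡ 101^2 = 10201 ≡ 154
40 = 32 + 8, so 175^40 ≡ 154·135 ≡ 105 (mod 197)
187·105 = 19635 ≡ 132 (mod 197)
132 ≡ 132 (mod 197); signature holds.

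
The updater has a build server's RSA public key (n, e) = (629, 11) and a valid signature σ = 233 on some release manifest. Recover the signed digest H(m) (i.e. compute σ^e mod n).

Squares mod 629: σ^1≡233, σ^2≡195, σ^4≡285, σ^8≡84
11 = 8 + 2 + 1, so σ^11 ≡ 84·195·233 ≡ 397 (mod 629)

397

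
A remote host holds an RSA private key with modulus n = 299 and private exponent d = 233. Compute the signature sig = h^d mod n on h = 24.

254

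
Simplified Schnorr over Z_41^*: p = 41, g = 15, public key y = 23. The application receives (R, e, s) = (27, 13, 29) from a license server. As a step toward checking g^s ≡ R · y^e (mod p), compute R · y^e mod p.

23^2 = 529 ≡ 37
23^4 ≡ 37^2 = 1369 ≡ 16
23^8 ≡ 16^2 = 256 ≡ 10
13 = 8 + 4 + 1, so 23^13 ≡ 10·16·23 ≡ 31 (mod 41)
R · y^e ≡ 27·31 = 837 ≡ 17 (mod 41)

17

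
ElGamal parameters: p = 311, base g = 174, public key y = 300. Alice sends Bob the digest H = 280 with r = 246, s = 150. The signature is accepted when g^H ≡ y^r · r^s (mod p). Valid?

Left side g^H mod p:
Squares mod 311: 174^1≡174, 174^2≡109, 174^4≡63, 174^8≡237, 174^16≡189, 174^32≡267, 174^64≡70, 174^128≡235, 174^256≡178
280 = 256 + 16 + 8, so 174^280 ≡ 178·189·237 ≡ 47 (mod 311)
Right side y^r · r^s mod p:
Squares mod 311: 300^1≡300, 300^2≡121, 300^4≡24, 300^8≡265, 300^16≡250, 300^32≡300, 300^64≡121, 300^128≡24
246 = 128 + 64 + 32 + 16 + 4 + 2, so 300^246 ≡ 24·121·300·250·24·121 ≡ 18 (mod 311)
Squares mod 311: 246^1≡246, 246^2≡182, 246^4≡158, 246^8≡84, 246^16≡214, 246^32≡79, 246^64≡21, 246^128≡130
150 = 128 + 16 + 4 + 2, so 246^150 ≡ 130·214·158·182 ≡ 89 (mod 311)
18·89 = 1602 ≡ 47 (mod 311)
47 ≡ 47 (mod 311), so the signature is genuine.

yes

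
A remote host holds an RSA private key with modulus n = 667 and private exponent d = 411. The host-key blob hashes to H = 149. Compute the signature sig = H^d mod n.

125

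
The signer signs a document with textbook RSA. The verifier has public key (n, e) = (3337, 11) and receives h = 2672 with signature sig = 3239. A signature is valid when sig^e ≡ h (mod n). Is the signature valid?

invalid

sig^2 ≡ 3239^2 = 10491121 ≡ 2930
sig^4 ≡ 2930^2 = 8584900 ≡ 2136
sig^8 ≡ 2136^2 = 4562496 ≡ 817
11 = 8 + 2 + 1, so sig^11 ≡ 817·2930·3239 ≡ 1057 (mod 3337)
The recovered value 1057 does not match the digest 2672.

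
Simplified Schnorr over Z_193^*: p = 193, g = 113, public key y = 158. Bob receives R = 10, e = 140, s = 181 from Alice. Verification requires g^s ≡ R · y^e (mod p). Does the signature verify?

does not verify

g^s mod p:
113^2 = 12769 ≡ 31
113^4 ≡ 31^2 = 961 ≡ 189
113^8 ≡ 189^2 = 35721 ≡ 16
113^16 ≡ 16^2 = 256 ≡ 63
113^32 ≡ 63^2 = 3969 ≡ 109
113^64 ≡ 109^2 = 11881 ≡ 108
113^128 ≡ 108^2 = 11664 ≡ 84
181 = 128 + 32 + 16 + 4 + 1, so 113^181 ≡ 84·109·63·189·113 ≡ 146 (mod 193)
R · y^e mod p:
158^2 = 24964 ≡ 67
158^4 ≡ 67^2 = 4489 ≡ 50
158^8 ≡ 50^2 = 2500 ≡ 184
158^16 ≡ 184^2 = 33856 ≡ 81
158^32 ≡ 81^2 = 6561 ≡ 192
158^64 ≡ 192^2 = 36864 ≡ 1
158^128 ≡ 1^2 = 1
140 = 128 + 8 + 4, so 158^140 ≡ 1·184·50 ≡ 129 (mod 193)
10·129 = 1290 ≡ 132 (mod 193)
146 ≠ 132; the check fails.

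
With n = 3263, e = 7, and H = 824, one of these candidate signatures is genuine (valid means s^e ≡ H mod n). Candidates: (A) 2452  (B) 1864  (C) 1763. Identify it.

C

Candidate A: Squares mod 3263: 2452^1≡2452, 2452^2≡1858, 2452^4≡3173; 7 = 4 + 2 + 1, so 2452^7 ≡ 3173·1858·2452 ≡ 1877 (mod 3263)
Candidate B: Squares mod 3263: 1864^1≡1864, 1864^2≡2664, 1864^4≡3134; 7 = 4 + 2 + 1, so 1864^7 ≡ 3134·2664·1864 ≡ 1061 (mod 3263)
Candidate C: Squares mod 3263: 1763^1≡1763, 1763^2≡1793, 1763^4≡794; 7 = 4 + 2 + 1, so 1763^7 ≡ 794·1793·1763 ≡ 824 (mod 3263)
  → matches H = 824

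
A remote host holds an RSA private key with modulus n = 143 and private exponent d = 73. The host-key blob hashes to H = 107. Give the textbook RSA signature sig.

94

H^2 ≡ 107^2 = 11449 ≡ 9
H^4 ≡ 9^2 = 81
H^8 ≡ 81^2 = 6561 ≡ 126
H^16 ≡ 126^2 = 15876 ≡ 3
H^32 ≡ 3^2 = 9
H^64 ≡ 9^2 = 81
73 = 64 + 8 + 1, so H^73 ≡ 81·126·107 ≡ 94 (mod 143)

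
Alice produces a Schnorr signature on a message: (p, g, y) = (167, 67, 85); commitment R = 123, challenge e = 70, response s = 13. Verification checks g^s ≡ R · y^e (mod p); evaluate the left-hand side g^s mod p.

118

67^13 mod 167 = 118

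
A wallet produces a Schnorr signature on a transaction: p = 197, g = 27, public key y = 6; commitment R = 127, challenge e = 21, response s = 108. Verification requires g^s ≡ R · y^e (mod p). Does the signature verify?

verifies

g^s mod p:
27^108 mod 197 = 70
R · y^e mod p:
6^21 mod 197 = 196
127·196 = 24892 ≡ 70 (mod 197)
70 ≡ 70 (mod 197); signature holds.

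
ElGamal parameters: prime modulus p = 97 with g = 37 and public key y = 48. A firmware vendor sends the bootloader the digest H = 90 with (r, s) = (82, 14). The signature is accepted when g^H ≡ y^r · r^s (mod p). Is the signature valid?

valid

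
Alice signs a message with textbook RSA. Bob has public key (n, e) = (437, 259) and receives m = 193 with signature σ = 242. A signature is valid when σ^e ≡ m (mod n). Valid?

Squares mod 437: σ^1≡242, σ^2≡6, σ^4≡36, σ^8≡422, σ^16≡225, σ^32≡370, σ^64≡119, σ^128≡177, σ^256≡302
259 = 256 + 2 + 1, so σ^259 ≡ 302·6·242 ≡ 193 (mod 437)
σ^259 mod 437 = 193 matches m.

yes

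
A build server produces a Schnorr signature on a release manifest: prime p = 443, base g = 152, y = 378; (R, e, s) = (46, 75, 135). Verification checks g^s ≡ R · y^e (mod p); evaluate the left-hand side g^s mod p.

419

152^135 mod 443 = 419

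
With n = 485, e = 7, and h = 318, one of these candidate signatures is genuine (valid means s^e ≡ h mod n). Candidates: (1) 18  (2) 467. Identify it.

Candidate 1: Squares mod 485: 18^1≡18, 18^2≡324, 18^4≡216; 7 = 4 + 2 + 1, so 18^7 ≡ 216·324·18 ≡ 167 (mod 485)
Candidate 2: Squares mod 485: 467^1≡467, 467^2≡324, 467^4≡216; 7 = 4 + 2 + 1, so 467^7 ≡ 216·324·467 ≡ 318 (mod 485)
  → matches h = 318

2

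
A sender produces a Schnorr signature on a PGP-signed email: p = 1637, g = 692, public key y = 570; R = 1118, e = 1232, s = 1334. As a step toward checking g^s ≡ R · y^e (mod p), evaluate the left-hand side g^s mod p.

692^2 = 478864 ≡ 860
692^4 ≡ 860^2 = 739600 ≡ 1313
692^8 ≡ 1313^2 = 1723969 ≡ 208
692^16 ≡ 208^2 = 43264 ≡ 702
692^32 ≡ 702^2 = 492804 ≡ 67
692^64 ≡ 67^2 = 4489 ≡ 1215
692^128 ≡ 1215^2 = 1476225 ≡ 1288
692^256 ≡ 1288^2 = 1658944 ≡ 663
692^512 ≡ 663^2 = 439569 ≡ 853
692^1024 ≡ 853^2 = 727609 ≡ 781
1334 = 1024 + 256 + 32 + 16 + 4 + 2, so 692^1334 ≡ 781·663·67·702·1313·860 ≡ 1356 (mod 1637)

1356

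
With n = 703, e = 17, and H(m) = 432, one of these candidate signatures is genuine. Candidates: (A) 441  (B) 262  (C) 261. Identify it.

B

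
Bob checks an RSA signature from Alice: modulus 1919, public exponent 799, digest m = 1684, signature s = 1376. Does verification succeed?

s^799 mod 1919 = 901
901 ≠ 1684, so verification fails.

fails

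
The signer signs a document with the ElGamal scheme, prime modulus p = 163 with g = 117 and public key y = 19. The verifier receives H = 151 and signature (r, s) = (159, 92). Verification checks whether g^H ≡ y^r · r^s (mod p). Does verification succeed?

Left side g^H mod p:
117^2 = 13689 ≡ 160
117^4 ≡ 160^2 = 25600 ≡ 9
117^8 ≡ 9^2 = 81
117^16 ≡ 81^2 = 6561 ≡ 41
117^32 ≡ 41^2 = 1681 ≡ 51
117^64 ≡ 51^2 = 2601 ≡ 156
117^128 ≡ 156^2 = 24336 ≡ 49
151 = 128 + 16 + 4 + 2 + 1, so 117^151 ≡ 49·41·9·160·117 ≡ 137 (mod 163)
Right side y^r · r^s mod p:
19^2 = 361 ≡ 35
19^4 ≡ 35^2 = 1225 ≡ 84
19^8 ≡ 84^2 = 7056 ≡ 47
19^16 ≡ 47^2 = 2209 ≡ 90
19^32 ≡ 90^2 = 8100 ≡ 113
19^64 ≡ 113^2 = 12769 ≡ 55
19^128 ≡ 55^2 = 3025 ≡ 91
159 = 128 + 16 + 8 + 4 + 2 + 1, so 19^159 ≡ 91·90·47·84·35·19 ≡ 138 (mod 163)
159^2 = 25281 ≡ 16
159^4 ≡ 16^2 = 256 ≡ 93
159^8 ≡ 93^2 = 8649 ≡ 10
159^16 ≡ 10^2 = 100
159^32 ≡ 100^2 = 10000 ≡ 57
159^64 ≡ 57^2 = 3249 ≡ 152
92 = 64 + 16 + 8 + 4, so 159^92 ≡ 152·100·10·93 ≡ 151 (mod 163)
138·151 = 20838 ≡ 137 (mod 163)
137 ≡ 137 (mod 163), so the signature is genuine.

passes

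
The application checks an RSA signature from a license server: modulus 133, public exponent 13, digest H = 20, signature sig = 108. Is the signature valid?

Squares mod 133: sig^1≡108, sig^2≡93, sig^4≡4, sig^8≡16
13 = 8 + 4 + 1, so sig^13 ≡ 16·4·108 ≡ 129 (mod 133)
129 ≠ 20, so verification fails.

invalid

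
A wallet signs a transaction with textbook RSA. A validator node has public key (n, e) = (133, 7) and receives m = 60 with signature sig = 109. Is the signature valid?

valid

Squares mod 133: sig^1≡109, sig^2≡44, sig^4≡74
7 = 4 + 2 + 1, so sig^7 ≡ 74·44·109 ≡ 60 (mod 133)
sig^7 mod 133 = 60 matches m.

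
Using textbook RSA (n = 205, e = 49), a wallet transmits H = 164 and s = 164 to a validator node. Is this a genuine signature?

genuine

Squares mod 205: s^1≡164, s^2≡41, s^4≡41, s^8≡41, s^16≡41, s^32≡41
49 = 32 + 16 + 1, so s^49 ≡ 41·41·164 ≡ 164 (mod 205)
Since 164 equals the digest 164, verification succeeds.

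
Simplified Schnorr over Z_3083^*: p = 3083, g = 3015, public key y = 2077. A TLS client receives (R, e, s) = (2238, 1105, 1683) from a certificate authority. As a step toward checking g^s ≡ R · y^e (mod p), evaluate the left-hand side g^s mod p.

3015^2 = 9090225 ≡ 1541
3015^4 ≡ 1541^2 = 2374681 ≡ 771
3015^8 ≡ 771^2 = 594441 ≡ 2505
3015^16 ≡ 2505^2 = 6275025 ≡ 1120
3015^32 ≡ 1120^2 = 1254400 ≡ 2702
3015^64 ≡ 2702^2 = 7300804 ≡ 260
3015^128 ≡ 260^2 = 67600 ≡ 2857
3015^256 ≡ 2857^2 = 8162449 ≡ 1748
3015^512 ≡ 1748^2 = 3055504 ≡ 251
3015^1024 ≡ 251^2 = 63001 ≡ 1341
1683 = 1024 + 512 + 128 + 16 + 2 + 1, so 3015^1683 ≡ 1341·251·2857·1120·1541·3015 ≡ 628 (mod 3083)

628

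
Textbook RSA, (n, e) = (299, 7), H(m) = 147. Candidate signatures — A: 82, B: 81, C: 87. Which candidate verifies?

A

Candidate A: Squares mod 299: 82^1≡82, 82^2≡146, 82^4≡87; 7 = 4 + 2 + 1, so 82^7 ≡ 87·146·82 ≡ 147 (mod 299)
  → matches H(m) = 147
Candidate B: Squares mod 299: 81^1≡81, 81^2≡282, 81^4≡289; 7 = 4 + 2 + 1, so 81^7 ≡ 289·282·81 ≡ 16 (mod 299)
Candidate C: Squares mod 299: 87^1≡87, 87^2≡94, 87^4≡165; 7 = 4 + 2 + 1, so 87^7 ≡ 165·94·87 ≡ 282 (mod 299)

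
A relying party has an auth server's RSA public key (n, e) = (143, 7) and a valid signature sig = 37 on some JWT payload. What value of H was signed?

sig^2 ≡ 37^2 = 1369 ≡ 82
sig^4 ≡ 82^2 = 6724 ≡ 3
7 = 4 + 2 + 1, so sig^7 ≡ 3·82·37 ≡ 93 (mod 143)

93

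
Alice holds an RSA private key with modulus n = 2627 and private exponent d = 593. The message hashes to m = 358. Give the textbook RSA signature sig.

m^2 ≡ 358^2 = 128164 ≡ 2068
m^4 ≡ 2068^2 = 4276624 ≡ 2495
m^8 ≡ 2495^2 = 6225025 ≡ 1662
m^16 ≡ 1662^2 = 2762244 ≡ 1267
m^32 ≡ 1267^2 = 1605289 ≡ 192
m^64 ≡ 192^2 = 36864 ≡ 86
m^128 ≡ 86^2 = 7396 ≡ 2142
m^256 ≡ 2142^2 = 4588164 ≡ 1422
m^512 ≡ 1422^2 = 2022084 ≡ 1921
593 = 512 + 64 + 16 + 1, so m^593 ≡ 1921·86·1267·358 ≡ 1002 (mod 2627)

1002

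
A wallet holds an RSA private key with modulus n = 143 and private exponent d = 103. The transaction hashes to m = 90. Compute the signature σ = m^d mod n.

129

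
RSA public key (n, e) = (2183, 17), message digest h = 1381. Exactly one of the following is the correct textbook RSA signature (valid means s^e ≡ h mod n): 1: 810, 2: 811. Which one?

Candidate 1: Squares mod 2183: 810^1≡810, 810^2≡1200, 810^4≡1403, 810^8≡1526, 810^16≡1598; 17 = 16 + 1, so 810^17 ≡ 1598·810 ≡ 2044 (mod 2183)
Candidate 2: Squares mod 2183: 811^1≡811, 811^2≡638, 811^4≡1006, 811^8≡1307, 811^16≡1143; 17 = 16 + 1, so 811^17 ≡ 1143·811 ≡ 1381 (mod 2183)
  → matches h = 1381

2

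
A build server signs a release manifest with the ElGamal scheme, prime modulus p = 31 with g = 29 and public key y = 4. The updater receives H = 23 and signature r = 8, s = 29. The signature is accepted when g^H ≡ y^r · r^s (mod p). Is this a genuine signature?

Left side g^H mod p:
29^2 = 841 ≡ 4
29^4 ≡ 4^2 = 16
29^8 ≡ 16^2 = 256 ≡ 8
29^16 ≡ 8^2 = 64 ≡ 2
23 = 16 + 4 + 2 + 1, so 29^23 ≡ 2·16·4·29 ≡ 23 (mod 31)
Right side y^r · r^s mod p:
4^2 = 16
4^4 ≡ 16^2 = 256 ≡ 8
4^8 ≡ 8^2 = 64 ≡ 2
8^2 = 64 ≡ 2
8^4 ≡ 2^2 = 4
8^8 ≡ 4^2 = 16
8^16 ≡ 16^2 = 256 ≡ 8
29 = 16 + 8 + 4 + 1, so 8^29 ≡ 8·16·4·8 ≡ 4 (mod 31)
2·4 = 8 ≡ 8 (mod 31)
23 ≠ 8, so verification fails.

forged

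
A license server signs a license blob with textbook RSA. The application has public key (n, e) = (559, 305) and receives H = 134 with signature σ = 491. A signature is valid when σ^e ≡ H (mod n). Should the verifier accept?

σ^2 ≡ 491^2 = 241081 ≡ 152
σ^4 ≡ 152^2 = 23104 ≡ 185
σ^8 ≡ 185^2 = 34225 ≡ 126
σ^16 ≡ 126^2 = 15876 ≡ 224
σ^32 ≡ 224^2 = 50176 ≡ 425
σ^64 ≡ 425^2 = 180625 ≡ 68
σ^128 ≡ 68^2 = 4624 ≡ 152
σ^256 ≡ 152^2 = 23104 ≡ 185
305 = 256 + 32 + 16 + 1, so σ^305 ≡ 185·425·224·491 ≡ 134 (mod 559)
134 = H, so the signature checks out.

accept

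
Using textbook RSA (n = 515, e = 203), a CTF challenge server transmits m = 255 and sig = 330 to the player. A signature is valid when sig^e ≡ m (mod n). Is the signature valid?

sig^2 ≡ 330^2 = 108900 ≡ 235
sig^4 ≡ 235^2 = 55225 ≡ 120
sig^8 ≡ 120^2 = 14400 ≡ 495
sig^16 ≡ 495^2 = 245025 ≡ 400
sig^32 ≡ 400^2 = 160000 ≡ 350
sig^64 ≡ 350^2 = 122500 ≡ 445
sig^128 ≡ 445^2 = 198025 ≡ 265
203 = 128 + 64 + 8 + 2 + 1, so sig^203 ≡ 265·445·495·235·330 ≡ 260 (mod 515)
sig^203 mod 515 = 260, but m = 255.

invalid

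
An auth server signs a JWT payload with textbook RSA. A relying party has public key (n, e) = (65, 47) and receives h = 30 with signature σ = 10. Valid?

σ^2 ≡ 10^2 = 100 ≡ 35
σ^4 ≡ 35^2 = 1225 ≡ 55
σ^8 ≡ 55^2 = 3025 ≡ 35
σ^16 ≡ 35^2 = 1225 ≡ 55
σ^32 ≡ 55^2 = 3025 ≡ 35
47 = 32 + 8 + 4 + 2 + 1, so σ^47 ≡ 35·35·55·35·10 ≡ 30 (mod 65)
Since 30 equals the digest 30, verification succeeds.

yes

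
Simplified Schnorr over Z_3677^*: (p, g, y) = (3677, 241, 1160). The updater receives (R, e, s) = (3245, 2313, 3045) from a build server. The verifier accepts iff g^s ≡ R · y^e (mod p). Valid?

yes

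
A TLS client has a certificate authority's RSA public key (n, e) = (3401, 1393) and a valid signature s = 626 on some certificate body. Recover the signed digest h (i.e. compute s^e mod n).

474

s^2 ≡ 626^2 = 391876 ≡ 761
s^4 ≡ 761^2 = 579121 ≡ 951
s^8 ≡ 951^2 = 904401 ≡ 3136
s^16 ≡ 3136^2 = 9834496 ≡ 2205
s^32 ≡ 2205^2 = 4862025 ≡ 1996
s^64 ≡ 1996^2 = 3984016 ≡ 1445
s^128 ≡ 1445^2 = 2088025 ≡ 3212
s^256 ≡ 3212^2 = 10316944 ≡ 1711
s^512 ≡ 1711^2 = 2927521 ≡ 2661
s^1024 ≡ 2661^2 = 7080921 ≡ 39
1393 = 1024 + 256 + 64 + 32 + 16 + 1, so s^1393 ≡ 39·1711·1445·1996·2205·626 ≡ 474 (mod 3401)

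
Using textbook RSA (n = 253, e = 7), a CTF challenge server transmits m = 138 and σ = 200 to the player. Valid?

σ^2 ≡ 200^2 = 40000 ≡ 26
σ^4 ≡ 26^2 = 676 ≡ 170
7 = 4 + 2 + 1, so σ^7 ≡ 170·26·200 ≡ 18 (mod 253)
σ^7 mod 253 = 18, but m = 138.

no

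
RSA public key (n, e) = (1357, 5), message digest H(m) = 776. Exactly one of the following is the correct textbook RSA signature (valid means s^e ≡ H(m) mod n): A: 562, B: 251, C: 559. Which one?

C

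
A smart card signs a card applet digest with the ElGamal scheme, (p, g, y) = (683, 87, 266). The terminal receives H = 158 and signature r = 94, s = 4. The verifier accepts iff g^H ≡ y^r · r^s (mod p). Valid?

yes

Left side g^H mod p:
87^2 = 7569 ≡ 56
87^4 ≡ 56^2 = 3136 ≡ 404
87^8 ≡ 404^2 = 163216 ≡ 662
87^16 ≡ 662^2 = 438244 ≡ 441
87^32 ≡ 441^2 = 194481 ≡ 509
87^64 ≡ 509^2 = 259081 ≡ 224
87^128 ≡ 224^2 = 50176 ≡ 317
158 = 128 + 16 + 8 + 4 + 2, so 87^158 ≡ 317·441·662·404·56 ≡ 503 (mod 683)
Right side y^r · r^s mod p:
266^2 = 70756 ≡ 407
266^4 ≡ 407^2 = 165649 ≡ 363
266^8 ≡ 363^2 = 131769 ≡ 633
266^16 ≡ 633^2 = 400689 ≡ 451
266^32 ≡ 451^2 = 203401 ≡ 550
266^64 ≡ 550^2 = 302500 ≡ 614
94 = 64 + 16 + 8 + 4 + 2, so 266^94 ≡ 614·451·633·363·407 ≡ 479 (mod 683)
94^2 = 8836 ≡ 640
94^4 ≡ 640^2 = 409600 ≡ 483
479·483 = 231357 ≡ 503 (mod 683)
503 ≡ 503 (mod 683), so the signature is genuine.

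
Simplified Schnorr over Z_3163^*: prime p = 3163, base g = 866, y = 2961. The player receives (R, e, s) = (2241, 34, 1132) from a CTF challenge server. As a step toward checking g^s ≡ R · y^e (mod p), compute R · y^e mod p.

53

2961^34 mod 3163 = 1801
R · y^e ≡ 2241·1801 = 4036041 ≡ 53 (mod 3163)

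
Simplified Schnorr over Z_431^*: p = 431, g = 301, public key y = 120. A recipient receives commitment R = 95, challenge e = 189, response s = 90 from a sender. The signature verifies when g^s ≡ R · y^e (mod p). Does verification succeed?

fails

g^s mod p:
301^2 = 90601 ≡ 91
301^4 ≡ 91^2 = 8281 ≡ 92
301^8 ≡ 92^2 = 8464 ≡ 275
301^16 ≡ 275^2 = 75625 ≡ 200
301^32 ≡ 200^2 = 40000 ≡ 348
301^64 ≡ 348^2 = 121104 ≡ 424
90 = 64 + 16 + 8 + 2, so 301^90 ≡ 424·200·275·91 ≡ 128 (mod 431)
R · y^e mod p:
120^2 = 14400 ≡ 177
120^4 ≡ 177^2 = 31329 ≡ 297
120^8 ≡ 297^2 = 88209 ≡ 285
120^16 ≡ 285^2 = 81225 ≡ 197
120^32 ≡ 197^2 = 38809 ≡ 19
120^64 ≡ 19^2 = 361
120^128 ≡ 361^2 = 130321 ≡ 159
189 = 128 + 32 + 16 + 8 + 4 + 1, so 120^189 ≡ 159·19·197·285·297·120 ≡ 22 (mod 431)
95·22 = 2090 ≡ 366 (mod 431)
128 ≠ 366; the check fails.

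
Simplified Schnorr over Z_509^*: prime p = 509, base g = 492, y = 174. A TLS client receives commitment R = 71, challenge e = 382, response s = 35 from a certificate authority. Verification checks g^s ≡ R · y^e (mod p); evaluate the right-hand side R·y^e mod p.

138

Squares mod 509: 174^1≡174, 174^2≡245, 174^4≡472, 174^8≡351, 174^16≡23, 174^32≡20, 174^64≡400, 174^128≡174, 174^256≡245
382 = 256 + 64 + 32 + 16 + 8 + 4 + 2, so 174^382 ≡ 245·400·20·23·351·472·245 ≡ 174 (mod 509)
R · y^e ≡ 71·174 = 12354 ≡ 138 (mod 509)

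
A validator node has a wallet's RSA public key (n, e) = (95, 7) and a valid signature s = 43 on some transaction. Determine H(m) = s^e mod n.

s^7 mod 95 = 92

92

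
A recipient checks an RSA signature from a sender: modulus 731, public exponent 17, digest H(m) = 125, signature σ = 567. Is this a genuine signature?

genuine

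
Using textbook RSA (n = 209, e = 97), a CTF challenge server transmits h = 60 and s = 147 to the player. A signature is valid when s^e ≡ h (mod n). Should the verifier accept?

accept

Squares mod 209: s^1≡147, s^2≡82, s^4≡36, s^8≡42, s^16≡92, s^32≡104, s^64≡157
97 = 64 + 32 + 1, so s^97 ≡ 157·104·147 ≡ 60 (mod 209)
Since 60 equals the digest 60, verification succeeds.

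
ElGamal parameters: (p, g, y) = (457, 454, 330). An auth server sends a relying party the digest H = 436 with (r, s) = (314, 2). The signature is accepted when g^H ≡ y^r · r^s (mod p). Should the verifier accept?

accept

Left side g^H mod p:
Squares mod 457: 454^1≡454, 454^2≡9, 454^4≡81, 454^8≡163, 454^16≡63, 454^32≡313, 454^64≡171, 454^128≡450, 454^256≡49
436 = 256 + 128 + 32 + 16 + 4, so 454^436 ≡ 49·450·313·63·81 ≡ 451 (mod 457)
Right side y^r · r^s mod p:
Squares mod 457: 330^1≡330, 330^2≡134, 330^4≡133, 330^8≡323, 330^16≡133, 330^32≡323, 330^64≡133, 330^128≡323, 330^256≡133
314 = 256 + 32 + 16 + 8 + 2, so 330^314 ≡ 133·323·133·323·134 ≡ 134 (mod 457)
Squares mod 457: 314^1≡314, 314^2≡341
314^2 ≡ 341 (mod 457)
134·341 = 45694 ≡ 451 (mod 457)
451 ≡ 451 (mod 457), so the signature is genuine.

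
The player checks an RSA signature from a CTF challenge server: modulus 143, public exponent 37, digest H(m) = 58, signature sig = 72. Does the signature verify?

does not verify

sig^2 ≡ 72^2 = 5184 ≡ 36
sig^4 ≡ 36^2 = 1296 ≡ 9
sig^8 ≡ 9^2 = 81
sig^16 ≡ 81^2 = 6561 ≡ 126
sig^32 ≡ 126^2 = 15876 ≡ 3
37 = 32 + 4 + 1, so sig^37 ≡ 3·9·72 ≡ 85 (mod 143)
85 ≠ 58, so verification fails.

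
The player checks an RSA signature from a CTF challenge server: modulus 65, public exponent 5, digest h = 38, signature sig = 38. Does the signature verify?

verifies

sig^2 ≡ 38^2 = 1444 ≡ 14
sig^4 ≡ 14^2 = 196 ≡ 1
5 = 4 + 1, so sig^5 ≡ 1·38 ≡ 38 (mod 65)
Since 38 equals the digest 38, verification succeeds.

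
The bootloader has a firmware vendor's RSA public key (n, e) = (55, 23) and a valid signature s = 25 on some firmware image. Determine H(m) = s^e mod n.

5

s^2 ≡ 25^2 = 625 ≡ 20
s^4 ≡ 20^2 = 400 ≡ 15
s^8 ≡ 15^2 = 225 ≡ 5
s^16 ≡ 5^2 = 25
23 = 16 + 4 + 2 + 1, so s^23 ≡ 25·15·20·25 ≡ 5 (mod 55)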